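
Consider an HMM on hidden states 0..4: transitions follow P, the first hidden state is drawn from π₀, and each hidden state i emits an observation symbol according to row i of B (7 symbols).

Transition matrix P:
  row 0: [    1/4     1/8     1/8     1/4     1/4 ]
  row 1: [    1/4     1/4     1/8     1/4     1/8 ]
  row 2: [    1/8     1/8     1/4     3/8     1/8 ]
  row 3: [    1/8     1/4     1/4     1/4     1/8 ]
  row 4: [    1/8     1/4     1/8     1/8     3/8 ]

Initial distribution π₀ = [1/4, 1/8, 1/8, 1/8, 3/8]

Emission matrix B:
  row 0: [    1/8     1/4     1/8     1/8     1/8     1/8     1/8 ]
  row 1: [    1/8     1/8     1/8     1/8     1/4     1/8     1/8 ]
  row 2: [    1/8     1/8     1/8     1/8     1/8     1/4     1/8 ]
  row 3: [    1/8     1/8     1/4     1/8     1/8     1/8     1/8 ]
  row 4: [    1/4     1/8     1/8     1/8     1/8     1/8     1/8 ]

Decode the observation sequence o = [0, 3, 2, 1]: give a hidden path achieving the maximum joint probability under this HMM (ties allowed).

path = [4, 4, 4, 4]

t=0: δ = [3.125e-02, 1.562e-02, 1.562e-02, 1.562e-02, 9.375e-02]  (obs o_0=0)
t=1: δ = [1.465e-03, 2.930e-03, 1.465e-03, 1.465e-03, 4.395e-03]  ψ = [4, 4, 4, 4, 4]  (obs o_1=3)
t=2: δ = [9.155e-05, 1.373e-04, 6.866e-05, 1.831e-04, 2.060e-04]  ψ = [1, 4, 4, 1, 4]  (obs o_2=2)
t=3: δ = [8.583e-06, 6.437e-06, 5.722e-06, 5.722e-06, 9.656e-06]  ψ = [1, 4, 3, 3, 4]  (obs o_3=1)
backtrack: best end state = 4; path = [4, 4, 4, 4]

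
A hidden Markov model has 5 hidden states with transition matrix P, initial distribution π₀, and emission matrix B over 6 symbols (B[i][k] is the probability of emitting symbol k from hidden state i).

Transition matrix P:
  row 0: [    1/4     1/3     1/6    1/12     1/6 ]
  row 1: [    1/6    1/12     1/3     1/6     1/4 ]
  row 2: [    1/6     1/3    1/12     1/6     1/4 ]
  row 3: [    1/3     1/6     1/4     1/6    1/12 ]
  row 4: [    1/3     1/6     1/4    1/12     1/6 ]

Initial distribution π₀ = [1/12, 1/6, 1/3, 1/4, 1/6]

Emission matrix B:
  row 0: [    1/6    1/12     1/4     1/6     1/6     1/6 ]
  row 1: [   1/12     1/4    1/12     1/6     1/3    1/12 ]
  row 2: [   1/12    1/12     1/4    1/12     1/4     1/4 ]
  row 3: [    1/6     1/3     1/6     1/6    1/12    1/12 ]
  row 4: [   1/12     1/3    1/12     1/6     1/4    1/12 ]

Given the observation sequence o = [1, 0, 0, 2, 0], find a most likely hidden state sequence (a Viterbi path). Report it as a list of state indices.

t=0: δ = [6.944e-03, 4.167e-02, 2.778e-02, 8.333e-02, 5.556e-02]  (obs o_0=1)
t=1: δ = [4.630e-03, 1.157e-03, 1.736e-03, 2.315e-03, 8.681e-04]  ψ = [3, 3, 3, 3, 1]  (obs o_1=0)
t=2: δ = [1.929e-04, 1.286e-04, 6.430e-05, 6.430e-05, 6.430e-05]  ψ = [0, 0, 0, 0, 0]  (obs o_2=0)
t=3: δ = [1.206e-05, 5.358e-06, 1.072e-05, 3.572e-06, 2.679e-06]  ψ = [0, 0, 1, 1, 0]  (obs o_3=2)
t=4: δ = [5.023e-07, 3.349e-07, 1.674e-07, 2.977e-07, 2.233e-07]  ψ = [0, 0, 0, 2, 2]  (obs o_4=0)
backtrack: best end state = 0; path = [3, 0, 0, 0, 0]

path = [3, 0, 0, 0, 0]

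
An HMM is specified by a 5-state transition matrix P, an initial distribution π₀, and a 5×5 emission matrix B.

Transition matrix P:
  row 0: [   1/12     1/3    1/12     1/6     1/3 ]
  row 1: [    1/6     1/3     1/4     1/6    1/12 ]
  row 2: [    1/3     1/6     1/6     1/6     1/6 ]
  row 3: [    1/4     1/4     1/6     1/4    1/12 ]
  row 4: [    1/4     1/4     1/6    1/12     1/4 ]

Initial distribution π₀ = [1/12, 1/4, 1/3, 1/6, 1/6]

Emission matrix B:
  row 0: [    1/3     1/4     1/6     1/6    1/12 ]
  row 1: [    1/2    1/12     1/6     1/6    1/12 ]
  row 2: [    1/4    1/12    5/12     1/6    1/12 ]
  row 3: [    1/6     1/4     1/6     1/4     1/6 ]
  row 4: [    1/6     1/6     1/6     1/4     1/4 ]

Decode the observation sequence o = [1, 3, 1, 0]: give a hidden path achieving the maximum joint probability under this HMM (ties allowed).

t=0: δ = [2.083e-02, 2.083e-02, 2.778e-02, 4.167e-02, 2.778e-02]  (obs o_0=1)
t=1: δ = [1.736e-03, 1.736e-03, 1.157e-03, 2.604e-03, 1.736e-03]  ψ = [3, 3, 3, 3, 0]  (obs o_1=3)
t=2: δ = [1.628e-04, 5.425e-05, 3.617e-05, 1.628e-04, 9.645e-05]  ψ = [3, 3, 1, 3, 0]  (obs o_2=1)
t=3: δ = [1.356e-05, 2.713e-05, 6.782e-06, 6.782e-06, 9.042e-06]  ψ = [3, 0, 3, 3, 0]  (obs o_3=0)
backtrack: best end state = 1; path = [3, 3, 0, 1]

path = [3, 3, 0, 1]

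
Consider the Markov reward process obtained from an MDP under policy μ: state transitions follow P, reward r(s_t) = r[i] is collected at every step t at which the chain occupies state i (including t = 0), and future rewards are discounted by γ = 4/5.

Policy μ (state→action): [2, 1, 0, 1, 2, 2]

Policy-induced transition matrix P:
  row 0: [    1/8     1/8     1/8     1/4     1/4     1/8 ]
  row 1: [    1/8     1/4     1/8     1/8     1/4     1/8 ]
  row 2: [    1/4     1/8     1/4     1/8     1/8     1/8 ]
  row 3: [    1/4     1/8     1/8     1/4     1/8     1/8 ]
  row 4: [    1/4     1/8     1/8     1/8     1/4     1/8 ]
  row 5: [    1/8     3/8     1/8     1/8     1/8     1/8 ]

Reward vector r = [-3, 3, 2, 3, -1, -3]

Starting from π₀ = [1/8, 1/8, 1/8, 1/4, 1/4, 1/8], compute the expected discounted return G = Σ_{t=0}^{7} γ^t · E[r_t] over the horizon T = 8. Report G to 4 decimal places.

G = 0.9517

t=0: π = [0.1250, 0.1250, 0.1250, 0.2500, 0.2500, 0.1250], E[r] = 0.3750, γ^t·E[r] = 0.375000, running G = 0.375000
t=1: π = [0.2031, 0.1719, 0.1406, 0.1719, 0.1875, 0.1250], E[r] = 0.1406, γ^t·E[r] = 0.112500, running G = 0.487500
t=2: π = [0.1875, 0.1777, 0.1426, 0.1719, 0.1953, 0.1250], E[r] = 0.2012, γ^t·E[r] = 0.128750, running G = 0.616250
t=3: π = [0.1887, 0.1785, 0.1428, 0.1699, 0.1951, 0.1250], E[r] = 0.1946, γ^t·E[r] = 0.099625, running G = 0.715875
t=4: π = [0.1885, 0.1786, 0.1429, 0.1698, 0.1953, 0.1250], E[r] = 0.1952, γ^t·E[r] = 0.079938, running G = 0.795813
t=5: π = [0.1885, 0.1786, 0.1429, 0.1698, 0.1953, 0.1250], E[r] = 0.1950, γ^t·E[r] = 0.063901, running G = 0.859714
t=6: π = [0.1885, 0.1786, 0.1429, 0.1698, 0.1953, 0.1250], E[r] = 0.1950, γ^t·E[r] = 0.051122, running G = 0.910836
t=7: π = [0.1885, 0.1786, 0.1429, 0.1698, 0.1953, 0.1250], E[r] = 0.1950, γ^t·E[r] = 0.040897, running G = 0.951732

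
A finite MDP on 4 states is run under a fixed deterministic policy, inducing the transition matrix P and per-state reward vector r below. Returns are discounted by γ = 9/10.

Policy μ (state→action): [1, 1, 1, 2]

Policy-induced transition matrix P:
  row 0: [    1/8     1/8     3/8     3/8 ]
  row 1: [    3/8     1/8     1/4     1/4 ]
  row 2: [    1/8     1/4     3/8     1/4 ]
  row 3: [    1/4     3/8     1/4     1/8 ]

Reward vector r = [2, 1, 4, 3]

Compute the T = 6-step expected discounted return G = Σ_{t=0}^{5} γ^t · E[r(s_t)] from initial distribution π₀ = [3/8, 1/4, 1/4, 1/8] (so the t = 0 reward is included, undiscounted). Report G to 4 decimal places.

t=0: π = [0.3750, 0.2500, 0.2500, 0.1250], E[r] = 2.3750, γ^t·E[r] = 2.375000, running G = 2.375000
t=1: π = [0.2031, 0.1875, 0.3281, 0.2813], E[r] = 2.7500, γ^t·E[r] = 2.475000, running G = 4.850000
t=2: π = [0.2070, 0.2363, 0.3164, 0.2402], E[r] = 2.6367, γ^t·E[r] = 2.135742, running G = 6.985742
t=3: π = [0.2141, 0.2246, 0.3154, 0.2458], E[r] = 2.6521, γ^t·E[r] = 1.933381, running G = 8.919123
t=4: π = [0.2119, 0.2259, 0.3162, 0.2460], E[r] = 2.6525, γ^t·E[r] = 1.740323, running G = 10.659446
t=5: π = [0.2122, 0.2260, 0.3160, 0.2457], E[r] = 2.6517, γ^t·E[r] = 1.565813, running G = 12.225259

G = 12.2253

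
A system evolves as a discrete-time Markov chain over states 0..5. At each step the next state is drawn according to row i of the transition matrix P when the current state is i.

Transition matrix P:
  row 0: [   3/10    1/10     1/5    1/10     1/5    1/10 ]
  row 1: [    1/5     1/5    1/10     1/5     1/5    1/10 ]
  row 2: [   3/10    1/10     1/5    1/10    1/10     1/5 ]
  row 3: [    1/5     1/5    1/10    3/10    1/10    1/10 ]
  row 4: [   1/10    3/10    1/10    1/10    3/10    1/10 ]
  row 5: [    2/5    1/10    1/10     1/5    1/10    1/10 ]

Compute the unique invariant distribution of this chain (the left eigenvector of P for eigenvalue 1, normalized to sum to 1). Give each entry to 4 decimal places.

Balance equations π_j = Σ_i π_i·P[i][j]:
  π_0 = 3/10·π_0 + 1/5·π_1 + 3/10·π_2 + 1/5·π_3 + 1/10·π_4 + 2/5·π_5
  π_1 = 1/10·π_0 + 1/5·π_1 + 1/10·π_2 + 1/5·π_3 + 3/10·π_4 + 1/10·π_5
  π_2 = 1/5·π_0 + 1/10·π_1 + 1/5·π_2 + 1/10·π_3 + 1/10·π_4 + 1/10·π_5
  π_3 = 1/10·π_0 + 1/5·π_1 + 1/10·π_2 + 3/10·π_3 + 1/10·π_4 + 1/5·π_5
  π_4 = 1/5·π_0 + 1/5·π_1 + 1/10·π_2 + 1/10·π_3 + 3/10·π_4 + 1/10·π_5
  normalize: π_0 + π_1 + π_2 + π_3 + π_4 + π_5 = 1
Solving the linear system gives exactly π = [15530/63841, 10733/63841, 8819/63841, 10230/63841, 11263/63841, 7266/63841].

π = [0.2433, 0.1681, 0.1381, 0.1602, 0.1764, 0.1138]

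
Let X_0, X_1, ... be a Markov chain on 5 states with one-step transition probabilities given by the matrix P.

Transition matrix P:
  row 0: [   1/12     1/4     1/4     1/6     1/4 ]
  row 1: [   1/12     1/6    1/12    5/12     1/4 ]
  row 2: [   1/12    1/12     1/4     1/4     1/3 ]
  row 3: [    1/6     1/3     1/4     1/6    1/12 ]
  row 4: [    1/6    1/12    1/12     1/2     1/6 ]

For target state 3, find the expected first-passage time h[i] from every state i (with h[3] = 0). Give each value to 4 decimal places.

h = [3.2821, 2.5593, 3.0571, 0.0000, 2.4181]

First-step conditioning: h[3] = 0; for i ≠ 3, h[i] = 1 + Σ_k P[i][k]·h[k].
  h[0] = 1 + 1/12·h[0] + 1/4·h[1] + 1/4·h[2] + 1/4·h[4]
  h[1] = 1 + 1/12·h[0] + 1/6·h[1] + 1/12·h[2] + 1/4·h[4]
  h[2] = 1 + 1/12·h[0] + 1/12·h[1] + 1/4·h[2] + 1/3·h[4]
  h[4] = 1 + 1/6·h[0] + 1/12·h[1] + 1/12·h[2] + 1/6·h[4]
Solving the 4×4 linear system over states ≠ 3 gives exactly h = [7992/2435, 6232/2435, 7444/2435, 0, 5888/2435] (h[3] = 0 is the target).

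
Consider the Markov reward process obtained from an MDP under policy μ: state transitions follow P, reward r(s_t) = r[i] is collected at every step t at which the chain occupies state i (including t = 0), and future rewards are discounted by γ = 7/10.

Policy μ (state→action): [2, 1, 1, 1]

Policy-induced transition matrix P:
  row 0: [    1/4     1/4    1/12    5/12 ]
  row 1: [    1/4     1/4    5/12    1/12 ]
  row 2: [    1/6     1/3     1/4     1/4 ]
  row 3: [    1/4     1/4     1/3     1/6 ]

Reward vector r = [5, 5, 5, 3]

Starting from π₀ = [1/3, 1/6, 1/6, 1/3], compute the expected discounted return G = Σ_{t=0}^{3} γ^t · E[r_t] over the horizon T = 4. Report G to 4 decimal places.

G = 11.2744

t=0: π = [0.3333, 0.1667, 0.1667, 0.3333], E[r] = 4.3333, γ^t·E[r] = 4.333333, running G = 4.333333
t=1: π = [0.2361, 0.2639, 0.2500, 0.2500], E[r] = 4.5000, γ^t·E[r] = 3.150000, running G = 7.483333
t=2: π = [0.2292, 0.2708, 0.2755, 0.2245], E[r] = 4.5509, γ^t·E[r] = 2.229954, running G = 9.713287
t=3: π = [0.2270, 0.2730, 0.2757, 0.2243], E[r] = 4.5513, γ^t·E[r] = 1.561100, running G = 11.274387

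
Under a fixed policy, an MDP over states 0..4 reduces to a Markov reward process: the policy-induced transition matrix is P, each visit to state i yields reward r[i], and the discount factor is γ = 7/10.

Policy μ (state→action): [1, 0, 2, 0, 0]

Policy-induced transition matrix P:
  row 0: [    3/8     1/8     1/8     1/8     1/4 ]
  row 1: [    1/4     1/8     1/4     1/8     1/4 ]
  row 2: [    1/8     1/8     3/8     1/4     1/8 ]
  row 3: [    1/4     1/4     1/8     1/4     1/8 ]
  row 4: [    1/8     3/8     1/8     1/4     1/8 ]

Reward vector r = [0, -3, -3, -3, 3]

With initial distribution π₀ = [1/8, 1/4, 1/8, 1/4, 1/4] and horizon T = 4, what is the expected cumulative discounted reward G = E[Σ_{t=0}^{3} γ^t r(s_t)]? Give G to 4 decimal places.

t=0: π = [0.1250, 0.2500, 0.1250, 0.2500, 0.2500], E[r] = -1.1250, γ^t·E[r] = -1.125000, running G = -1.125000
t=1: π = [0.2188, 0.2188, 0.1875, 0.2031, 0.1719], E[r] = -1.3125, γ^t·E[r] = -0.918750, running G = -2.043750
t=2: π = [0.2324, 0.1934, 0.1992, 0.1953, 0.1797], E[r] = -1.2246, γ^t·E[r] = -0.600059, running G = -2.643809
t=3: π = [0.2317, 0.1943, 0.1990, 0.1968, 0.1782], E[r] = -1.2356, γ^t·E[r] = -0.423809, running G = -3.067618

G = -3.0676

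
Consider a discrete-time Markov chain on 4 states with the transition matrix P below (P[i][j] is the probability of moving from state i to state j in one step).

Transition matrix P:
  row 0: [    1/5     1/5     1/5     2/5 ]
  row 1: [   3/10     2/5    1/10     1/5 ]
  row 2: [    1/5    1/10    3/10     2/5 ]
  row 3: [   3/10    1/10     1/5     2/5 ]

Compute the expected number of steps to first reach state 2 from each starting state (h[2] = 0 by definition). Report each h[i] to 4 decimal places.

First-step conditioning: h[2] = 0; for i ≠ 2, h[i] = 1 + Σ_k P[i][k]·h[k].
  h[0] = 1 + 1/5·h[0] + 1/5·h[1] + 2/5·h[3]
  h[1] = 1 + 3/10·h[0] + 2/5·h[1] + 1/5·h[3]
  h[3] = 1 + 3/10·h[0] + 1/10·h[1] + 2/5·h[3]
Solving the 3×3 linear system over states ≠ 2 gives exactly h = [39/7, 44/7, 0, 11/2] (h[2] = 0 is the target).

h = [5.5714, 6.2857, 0.0000, 5.5000]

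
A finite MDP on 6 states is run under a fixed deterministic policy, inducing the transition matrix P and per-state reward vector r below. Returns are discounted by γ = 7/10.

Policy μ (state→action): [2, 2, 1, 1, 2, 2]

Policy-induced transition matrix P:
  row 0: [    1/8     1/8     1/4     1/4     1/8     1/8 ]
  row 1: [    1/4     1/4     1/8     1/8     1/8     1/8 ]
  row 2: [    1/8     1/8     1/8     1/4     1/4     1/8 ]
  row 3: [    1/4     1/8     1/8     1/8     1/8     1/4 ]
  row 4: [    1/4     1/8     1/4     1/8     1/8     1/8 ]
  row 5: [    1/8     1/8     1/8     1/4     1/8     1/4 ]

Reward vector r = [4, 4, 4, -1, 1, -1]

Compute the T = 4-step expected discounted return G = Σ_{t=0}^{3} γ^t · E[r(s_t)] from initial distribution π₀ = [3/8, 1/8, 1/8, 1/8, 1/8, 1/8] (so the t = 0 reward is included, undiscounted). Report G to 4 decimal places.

t=0: π = [0.3750, 0.1250, 0.1250, 0.1250, 0.1250, 0.1250], E[r] = 2.3750, γ^t·E[r] = 2.375000, running G = 2.375000
t=1: π = [0.1719, 0.1406, 0.1875, 0.2031, 0.1406, 0.1563], E[r] = 1.7813, γ^t·E[r] = 1.246875, running G = 3.621875
t=2: π = [0.1855, 0.1426, 0.1641, 0.1895, 0.1484, 0.1699], E[r] = 1.7578, γ^t·E[r] = 0.861328, running G = 4.483203
t=3: π = [0.1851, 0.1428, 0.1667, 0.1899, 0.1455, 0.1699], E[r] = 1.7642, γ^t·E[r] = 0.605107, running G = 5.088310

G = 5.0883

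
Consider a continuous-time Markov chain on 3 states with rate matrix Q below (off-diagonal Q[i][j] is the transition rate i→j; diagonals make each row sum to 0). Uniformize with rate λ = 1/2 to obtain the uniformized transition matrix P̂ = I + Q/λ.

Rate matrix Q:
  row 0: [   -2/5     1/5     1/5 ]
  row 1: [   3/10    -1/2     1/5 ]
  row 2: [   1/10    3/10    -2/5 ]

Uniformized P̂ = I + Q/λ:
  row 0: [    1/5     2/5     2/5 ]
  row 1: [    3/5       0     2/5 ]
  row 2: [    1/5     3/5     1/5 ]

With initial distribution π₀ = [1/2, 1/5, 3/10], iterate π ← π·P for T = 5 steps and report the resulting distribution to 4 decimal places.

π = [0.3323, 0.3344, 0.3333]

t=0: π = [0.5000, 0.2000, 0.3000]
t=1: π = [0.2800, 0.3800, 0.3400]
t=2: π = [0.3520, 0.3160, 0.3320]
t=3: π = [0.3264, 0.3400, 0.3336]
t=4: π = [0.3360, 0.3307, 0.3333]
t=5: π = [0.3323, 0.3344, 0.3333]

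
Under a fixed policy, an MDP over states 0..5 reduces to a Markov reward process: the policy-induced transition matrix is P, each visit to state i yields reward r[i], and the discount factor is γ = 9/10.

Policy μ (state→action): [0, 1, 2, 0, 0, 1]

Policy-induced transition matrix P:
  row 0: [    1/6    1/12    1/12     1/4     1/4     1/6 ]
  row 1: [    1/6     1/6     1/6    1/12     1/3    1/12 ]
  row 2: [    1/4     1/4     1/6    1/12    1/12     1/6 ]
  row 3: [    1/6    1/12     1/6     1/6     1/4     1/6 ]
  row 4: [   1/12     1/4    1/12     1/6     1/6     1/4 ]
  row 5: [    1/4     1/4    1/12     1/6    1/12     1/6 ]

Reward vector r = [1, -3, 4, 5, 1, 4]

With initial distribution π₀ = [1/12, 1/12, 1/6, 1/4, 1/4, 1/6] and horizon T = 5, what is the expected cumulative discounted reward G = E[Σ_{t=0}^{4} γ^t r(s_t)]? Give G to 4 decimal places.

t=0: π = [0.0833, 0.0833, 0.1667, 0.2500, 0.2500, 0.1667], E[r] = 2.6667, γ^t·E[r] = 2.666667, running G = 2.666667
t=1: π = [0.1736, 0.1875, 0.1250, 0.1528, 0.1806, 0.1806], E[r] = 1.7778, γ^t·E[r] = 1.600000, running G = 4.266667
t=2: π = [0.1771, 0.1800, 0.1221, 0.1551, 0.1997, 0.1661], E[r] = 1.7650, γ^t·E[r] = 1.429688, running G = 5.696354
t=3: π = [0.1740, 0.1796, 0.1214, 0.1563, 0.2003, 0.1683], E[r] = 1.7757, γ^t·E[r] = 1.294453, running G = 6.990807
t=4: π = [0.1741, 0.1800, 0.1214, 0.1561, 0.2000, 0.1684], E[r] = 1.7739, γ^t·E[r] = 1.163858, running G = 8.154665

G = 8.1547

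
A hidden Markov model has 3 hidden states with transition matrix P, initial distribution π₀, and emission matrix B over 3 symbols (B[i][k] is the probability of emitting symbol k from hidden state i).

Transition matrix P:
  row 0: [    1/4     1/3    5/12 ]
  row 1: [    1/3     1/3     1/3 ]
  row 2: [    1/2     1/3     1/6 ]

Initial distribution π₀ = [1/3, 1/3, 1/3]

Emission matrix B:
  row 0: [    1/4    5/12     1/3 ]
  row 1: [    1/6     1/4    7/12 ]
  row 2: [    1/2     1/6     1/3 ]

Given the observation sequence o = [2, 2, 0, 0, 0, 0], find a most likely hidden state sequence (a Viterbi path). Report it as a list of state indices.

t=0: δ = [1.111e-01, 1.944e-01, 1.111e-01]  (obs o_0=2)
t=1: δ = [2.160e-02, 3.781e-02, 2.160e-02]  ψ = [1, 1, 1]  (obs o_1=2)
t=2: δ = [3.151e-03, 2.100e-03, 6.301e-03]  ψ = [1, 1, 1]  (obs o_2=0)
t=3: δ = [7.877e-04, 3.501e-04, 6.564e-04]  ψ = [2, 2, 0]  (obs o_3=0)
t=4: δ = [8.205e-05, 4.376e-05, 1.641e-04]  ψ = [2, 0, 0]  (obs o_4=0)
t=5: δ = [2.051e-05, 9.117e-06, 1.709e-05]  ψ = [2, 2, 0]  (obs o_5=0)
backtrack: best end state = 0; path = [1, 1, 2, 0, 2, 0]

path = [1, 1, 2, 0, 2, 0]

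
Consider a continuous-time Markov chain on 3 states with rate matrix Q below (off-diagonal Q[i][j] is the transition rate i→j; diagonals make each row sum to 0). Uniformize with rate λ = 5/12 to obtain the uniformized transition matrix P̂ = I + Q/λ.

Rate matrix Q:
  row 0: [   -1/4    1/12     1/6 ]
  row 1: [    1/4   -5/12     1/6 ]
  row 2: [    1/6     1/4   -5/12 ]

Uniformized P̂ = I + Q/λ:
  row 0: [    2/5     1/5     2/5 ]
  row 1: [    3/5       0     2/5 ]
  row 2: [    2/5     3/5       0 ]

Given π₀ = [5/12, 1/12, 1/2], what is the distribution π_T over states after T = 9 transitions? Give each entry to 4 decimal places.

π = [0.4523, 0.2620, 0.2857]

t=0: π = [0.4167, 0.0833, 0.5000]
t=1: π = [0.4167, 0.3833, 0.2000]
t=2: π = [0.4767, 0.2033, 0.3200]
t=3: π = [0.4407, 0.2873, 0.2720]
t=4: π = [0.4575, 0.2513, 0.2912]
t=5: π = [0.4503, 0.2662, 0.2835]
t=6: π = [0.4532, 0.2602, 0.2866]
t=7: π = [0.4520, 0.2626, 0.2854]
t=8: π = [0.4525, 0.2616, 0.2859]
t=9: π = [0.4523, 0.2620, 0.2857]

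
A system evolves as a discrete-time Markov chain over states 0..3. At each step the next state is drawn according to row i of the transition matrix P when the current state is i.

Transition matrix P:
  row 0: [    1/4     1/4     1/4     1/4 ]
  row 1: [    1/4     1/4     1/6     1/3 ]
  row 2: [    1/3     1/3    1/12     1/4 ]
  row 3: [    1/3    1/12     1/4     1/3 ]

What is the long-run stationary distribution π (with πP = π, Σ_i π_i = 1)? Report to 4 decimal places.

π = [0.2909, 0.2178, 0.1987, 0.2925]

Balance equations π_j = Σ_i π_i·P[i][j]:
  π_0 = 1/4·π_0 + 1/4·π_1 + 1/3·π_2 + 1/3·π_3
  π_1 = 1/4·π_0 + 1/4·π_1 + 1/3·π_2 + 1/12·π_3
  π_2 = 1/4·π_0 + 1/6·π_1 + 1/12·π_2 + 1/4·π_3
  normalize: π_0 + π_1 + π_2 + π_3 = 1
Solving the linear system gives exactly π = [183/629, 137/629, 125/629, 184/629].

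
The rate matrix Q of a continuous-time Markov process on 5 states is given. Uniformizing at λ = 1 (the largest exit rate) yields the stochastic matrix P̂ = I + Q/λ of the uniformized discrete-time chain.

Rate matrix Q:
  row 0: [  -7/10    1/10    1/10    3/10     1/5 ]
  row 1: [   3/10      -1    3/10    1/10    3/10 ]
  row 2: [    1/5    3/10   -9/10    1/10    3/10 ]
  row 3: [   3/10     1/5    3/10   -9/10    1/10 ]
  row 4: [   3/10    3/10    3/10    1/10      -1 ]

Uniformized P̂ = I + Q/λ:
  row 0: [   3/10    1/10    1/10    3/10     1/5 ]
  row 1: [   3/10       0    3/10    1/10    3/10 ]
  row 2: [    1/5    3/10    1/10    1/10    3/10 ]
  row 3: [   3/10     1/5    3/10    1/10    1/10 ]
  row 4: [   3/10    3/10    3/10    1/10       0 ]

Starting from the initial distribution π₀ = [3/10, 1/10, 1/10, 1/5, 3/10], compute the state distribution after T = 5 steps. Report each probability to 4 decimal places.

t=0: π = [0.3000, 0.1000, 0.1000, 0.2000, 0.3000]
t=1: π = [0.2900, 0.1900, 0.2200, 0.1600, 0.1400]
t=2: π = [0.2780, 0.1690, 0.1980, 0.1580, 0.1970]
t=3: π = [0.2802, 0.1779, 0.2048, 0.1556, 0.1815]
t=4: π = [0.2795, 0.1750, 0.2030, 0.1560, 0.1864]
t=5: π = [0.2797, 0.1760, 0.2035, 0.1559, 0.1849]

π = [0.2797, 0.1760, 0.2035, 0.1559, 0.1849]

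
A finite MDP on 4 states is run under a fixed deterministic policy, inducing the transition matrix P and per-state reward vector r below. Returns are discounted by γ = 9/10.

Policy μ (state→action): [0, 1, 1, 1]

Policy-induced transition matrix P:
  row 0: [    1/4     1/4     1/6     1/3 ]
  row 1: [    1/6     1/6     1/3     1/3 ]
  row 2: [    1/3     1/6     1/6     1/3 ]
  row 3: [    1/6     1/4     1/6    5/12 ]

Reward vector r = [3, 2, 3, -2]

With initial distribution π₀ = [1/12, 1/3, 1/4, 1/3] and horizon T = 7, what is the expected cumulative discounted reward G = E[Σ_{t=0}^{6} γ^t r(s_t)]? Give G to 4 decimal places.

t=0: π = [0.0833, 0.3333, 0.2500, 0.3333], E[r] = 1.0000, γ^t·E[r] = 1.000000, running G = 1.000000
t=1: π = [0.2153, 0.2014, 0.2222, 0.3611], E[r] = 0.9931, γ^t·E[r] = 0.893750, running G = 1.893750
t=2: π = [0.2216, 0.2147, 0.2002, 0.3634], E[r] = 0.9682, γ^t·E[r] = 0.784219, running G = 2.677969
t=3: π = [0.2185, 0.2154, 0.2024, 0.3636], E[r] = 0.9665, γ^t·E[r] = 0.704566, running G = 3.382535
t=4: π = [0.2186, 0.2152, 0.2026, 0.3636], E[r] = 0.9666, γ^t·E[r] = 0.634218, running G = 4.016753
t=5: π = [0.2186, 0.2152, 0.2025, 0.3636], E[r] = 0.9666, γ^t·E[r] = 0.570786, running G = 4.587539
t=6: π = [0.2186, 0.2152, 0.2025, 0.3636], E[r] = 0.9666, γ^t·E[r] = 0.513706, running G = 5.101245

G = 5.1012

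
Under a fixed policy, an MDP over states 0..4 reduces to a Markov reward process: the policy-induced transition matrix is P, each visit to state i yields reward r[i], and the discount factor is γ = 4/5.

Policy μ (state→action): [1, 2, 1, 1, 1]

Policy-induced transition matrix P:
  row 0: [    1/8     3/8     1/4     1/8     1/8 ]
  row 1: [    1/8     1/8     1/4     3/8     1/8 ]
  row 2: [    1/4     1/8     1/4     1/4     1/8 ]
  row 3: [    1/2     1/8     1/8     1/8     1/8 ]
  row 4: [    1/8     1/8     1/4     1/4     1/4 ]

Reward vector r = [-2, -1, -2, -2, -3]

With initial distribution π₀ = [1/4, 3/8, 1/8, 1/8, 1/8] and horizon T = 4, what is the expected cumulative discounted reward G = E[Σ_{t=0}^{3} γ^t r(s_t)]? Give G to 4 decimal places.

G = -5.5751

t=0: π = [0.2500, 0.3750, 0.1250, 0.1250, 0.1250], E[r] = -1.7500, γ^t·E[r] = -1.750000, running G = -1.750000
t=1: π = [0.1875, 0.1875, 0.2344, 0.2500, 0.1406], E[r] = -1.9531, γ^t·E[r] = -1.562500, running G = -3.312500
t=2: π = [0.2480, 0.1719, 0.2188, 0.2188, 0.1426], E[r] = -1.9707, γ^t·E[r] = -1.261250, running G = -4.573750
t=3: π = [0.2344, 0.1870, 0.2227, 0.2131, 0.1428], E[r] = -1.9558, γ^t·E[r] = -1.001375, running G = -5.575125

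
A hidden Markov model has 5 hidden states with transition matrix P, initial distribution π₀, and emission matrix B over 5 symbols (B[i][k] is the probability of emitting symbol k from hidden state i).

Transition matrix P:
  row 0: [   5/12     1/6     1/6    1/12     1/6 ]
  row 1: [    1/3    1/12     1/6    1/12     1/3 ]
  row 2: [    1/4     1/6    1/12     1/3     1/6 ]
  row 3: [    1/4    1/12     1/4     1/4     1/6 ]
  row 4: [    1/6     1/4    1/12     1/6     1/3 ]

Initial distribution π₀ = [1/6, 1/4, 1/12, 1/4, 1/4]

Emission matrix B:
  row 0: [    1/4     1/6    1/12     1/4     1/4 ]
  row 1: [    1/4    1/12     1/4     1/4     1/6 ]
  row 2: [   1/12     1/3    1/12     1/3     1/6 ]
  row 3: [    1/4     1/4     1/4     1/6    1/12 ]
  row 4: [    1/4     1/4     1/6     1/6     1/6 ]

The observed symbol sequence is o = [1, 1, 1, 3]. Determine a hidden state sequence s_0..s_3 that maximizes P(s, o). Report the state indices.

t=0: δ = [2.778e-02, 2.083e-02, 2.778e-02, 6.250e-02, 6.250e-02]  (obs o_0=1)
t=1: δ = [2.604e-03, 1.302e-03, 5.208e-03, 3.906e-03, 5.208e-03]  ψ = [3, 4, 3, 3, 4]  (obs o_1=1)
t=2: δ = [2.170e-04, 1.085e-04, 3.255e-04, 4.340e-04, 4.340e-04]  ψ = [2, 4, 3, 2, 4]  (obs o_2=1)
t=3: δ = [2.713e-05, 2.713e-05, 3.617e-05, 1.808e-05, 2.411e-05]  ψ = [3, 4, 3, 2, 4]  (obs o_3=3)
backtrack: best end state = 2; path = [3, 2, 3, 2]

path = [3, 2, 3, 2]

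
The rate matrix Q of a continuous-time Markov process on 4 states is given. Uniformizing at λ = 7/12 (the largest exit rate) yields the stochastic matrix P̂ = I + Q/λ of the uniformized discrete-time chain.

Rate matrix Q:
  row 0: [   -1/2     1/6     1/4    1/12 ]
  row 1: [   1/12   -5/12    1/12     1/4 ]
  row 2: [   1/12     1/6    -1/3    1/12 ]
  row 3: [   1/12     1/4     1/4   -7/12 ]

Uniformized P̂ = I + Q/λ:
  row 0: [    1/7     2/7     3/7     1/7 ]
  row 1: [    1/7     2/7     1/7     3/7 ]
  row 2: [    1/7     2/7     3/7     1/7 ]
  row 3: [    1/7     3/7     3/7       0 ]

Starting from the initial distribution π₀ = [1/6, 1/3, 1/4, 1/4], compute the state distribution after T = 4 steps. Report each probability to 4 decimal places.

π = [0.1429, 0.3148, 0.3385, 0.2038]

t=0: π = [0.1667, 0.3333, 0.2500, 0.2500]
t=1: π = [0.1429, 0.3214, 0.3333, 0.2024]
t=2: π = [0.1429, 0.3146, 0.3367, 0.2058]
t=3: π = [0.1429, 0.3151, 0.3387, 0.2034]
t=4: π = [0.1429, 0.3148, 0.3385, 0.2038]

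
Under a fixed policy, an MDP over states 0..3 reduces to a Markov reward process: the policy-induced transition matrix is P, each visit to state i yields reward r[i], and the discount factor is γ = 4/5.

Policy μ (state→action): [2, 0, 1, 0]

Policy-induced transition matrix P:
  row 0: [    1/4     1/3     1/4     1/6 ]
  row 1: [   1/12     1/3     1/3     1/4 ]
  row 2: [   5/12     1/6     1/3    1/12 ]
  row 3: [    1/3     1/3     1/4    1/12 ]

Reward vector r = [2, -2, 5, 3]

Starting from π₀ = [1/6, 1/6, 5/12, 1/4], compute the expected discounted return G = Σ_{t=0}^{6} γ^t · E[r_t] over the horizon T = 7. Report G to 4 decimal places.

t=0: π = [0.1667, 0.1667, 0.4167, 0.2500], E[r] = 2.8333, γ^t·E[r] = 2.833333, running G = 2.833333
t=1: π = [0.3125, 0.2639, 0.2986, 0.1250], E[r] = 1.9653, γ^t·E[r] = 1.572222, running G = 4.405556
t=2: π = [0.2662, 0.2836, 0.2969, 0.1534], E[r] = 1.9097, γ^t·E[r] = 1.222222, running G = 5.627778
t=3: π = [0.2650, 0.2839, 0.2984, 0.1528], E[r] = 1.9125, γ^t·E[r] = 0.979185, running G = 6.606963
t=4: π = [0.2652, 0.2836, 0.2985, 0.1527], E[r] = 1.9139, γ^t·E[r] = 0.783918, running G = 7.390881
t=5: π = [0.2652, 0.2836, 0.2985, 0.1527], E[r] = 1.9139, γ^t·E[r] = 0.627149, running G = 8.018030
t=6: π = [0.2652, 0.2836, 0.2985, 0.1527], E[r] = 1.9139, γ^t·E[r] = 0.501716, running G = 8.519745

G = 8.5197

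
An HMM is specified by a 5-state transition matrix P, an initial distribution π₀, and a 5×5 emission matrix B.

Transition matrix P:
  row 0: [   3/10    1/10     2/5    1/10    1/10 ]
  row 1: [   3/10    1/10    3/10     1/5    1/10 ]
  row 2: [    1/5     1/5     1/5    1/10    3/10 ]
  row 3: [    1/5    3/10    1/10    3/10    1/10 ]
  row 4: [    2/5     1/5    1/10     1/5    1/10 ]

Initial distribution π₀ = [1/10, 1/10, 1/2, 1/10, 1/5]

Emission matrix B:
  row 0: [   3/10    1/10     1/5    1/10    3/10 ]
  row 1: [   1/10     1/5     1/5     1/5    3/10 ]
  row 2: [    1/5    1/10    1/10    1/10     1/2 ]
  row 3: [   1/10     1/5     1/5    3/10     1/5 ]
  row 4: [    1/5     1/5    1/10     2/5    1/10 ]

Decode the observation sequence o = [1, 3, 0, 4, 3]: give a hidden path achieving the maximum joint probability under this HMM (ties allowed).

path = [2, 4, 0, 2, 4]

t=0: δ = [1.000e-02, 2.000e-02, 5.000e-02, 2.000e-02, 4.000e-02]  (obs o_0=1)
t=1: δ = [1.600e-03, 2.000e-03, 1.000e-03, 2.400e-03, 6.000e-03]  ψ = [4, 2, 2, 4, 2]  (obs o_1=3)
t=2: δ = [7.200e-04, 1.200e-04, 1.280e-04, 1.200e-04, 1.200e-04]  ψ = [4, 4, 0, 4, 4]  (obs o_2=0)
t=3: δ = [6.480e-05, 2.160e-05, 1.440e-04, 1.440e-05, 7.200e-06]  ψ = [0, 0, 0, 0, 0]  (obs o_3=4)
t=4: δ = [2.880e-06, 5.760e-06, 2.880e-06, 4.320e-06, 1.728e-05]  ψ = [2, 2, 2, 2, 2]  (obs o_4=3)
backtrack: best end state = 4; path = [2, 4, 0, 2, 4]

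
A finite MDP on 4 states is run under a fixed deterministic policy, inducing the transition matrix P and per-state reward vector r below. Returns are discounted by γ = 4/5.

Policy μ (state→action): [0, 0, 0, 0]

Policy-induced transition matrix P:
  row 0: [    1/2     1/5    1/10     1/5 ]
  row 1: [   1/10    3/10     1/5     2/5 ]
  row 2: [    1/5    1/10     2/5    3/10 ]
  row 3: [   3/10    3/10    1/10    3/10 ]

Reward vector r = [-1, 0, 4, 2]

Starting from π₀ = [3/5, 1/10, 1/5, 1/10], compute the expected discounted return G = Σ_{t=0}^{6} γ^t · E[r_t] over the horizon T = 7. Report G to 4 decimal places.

G = 3.1306

t=0: π = [0.6000, 0.1000, 0.2000, 0.1000], E[r] = 0.4000, γ^t·E[r] = 0.400000, running G = 0.400000
t=1: π = [0.3800, 0.2000, 0.1700, 0.2500], E[r] = 0.8000, γ^t·E[r] = 0.640000, running G = 1.040000
t=2: π = [0.3190, 0.2280, 0.1710, 0.2820], E[r] = 0.9290, γ^t·E[r] = 0.594560, running G = 1.634560
t=3: π = [0.3011, 0.2339, 0.1741, 0.2909], E[r] = 0.9771, γ^t·E[r] = 0.500275, running G = 2.134835
t=4: π = [0.2960, 0.2351, 0.1756, 0.2933], E[r] = 0.9930, γ^t·E[r] = 0.406737, running G = 2.541572
t=5: π = [0.2946, 0.2353, 0.1762, 0.2939], E[r] = 0.9980, γ^t·E[r] = 0.327008, running G = 2.868580
t=6: π = [0.2943, 0.2353, 0.1764, 0.2941], E[r] = 0.9994, γ^t·E[r] = 0.261991, running G = 3.130572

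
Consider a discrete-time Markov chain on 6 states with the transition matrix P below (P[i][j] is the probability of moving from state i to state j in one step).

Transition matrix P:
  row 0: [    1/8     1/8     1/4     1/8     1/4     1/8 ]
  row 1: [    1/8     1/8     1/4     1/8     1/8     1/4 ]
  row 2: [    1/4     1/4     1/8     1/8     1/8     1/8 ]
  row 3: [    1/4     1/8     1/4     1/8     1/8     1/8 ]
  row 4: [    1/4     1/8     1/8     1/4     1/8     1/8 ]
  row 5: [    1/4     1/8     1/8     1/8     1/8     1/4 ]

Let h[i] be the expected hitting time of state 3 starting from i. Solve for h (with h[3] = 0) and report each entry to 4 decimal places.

First-step conditioning: h[3] = 0; for i ≠ 3, h[i] = 1 + Σ_k P[i][k]·h[k].
  h[0] = 1 + 1/8·h[0] + 1/8·h[1] + 1/4·h[2] + 1/4·h[4] + 1/8·h[5]
  h[1] = 1 + 1/8·h[0] + 1/8·h[1] + 1/4·h[2] + 1/8·h[4] + 1/4·h[5]
  h[2] = 1 + 1/4·h[0] + 1/4·h[1] + 1/8·h[2] + 1/8·h[4] + 1/8·h[5]
  h[4] = 1 + 1/4·h[0] + 1/8·h[1] + 1/8·h[2] + 1/8·h[4] + 1/8·h[5]
  h[5] = 1 + 1/4·h[0] + 1/8·h[1] + 1/8·h[2] + 1/8·h[4] + 1/4·h[5]
Solving the 5×5 linear system over states ≠ 3 gives exactly h = [35848/5229, 36416/5229, 4040/581, 0, 4544/747, 36352/5229] (h[3] = 0 is the target).

h = [6.8556, 6.9642, 6.9535, 0.0000, 6.0830, 6.9520]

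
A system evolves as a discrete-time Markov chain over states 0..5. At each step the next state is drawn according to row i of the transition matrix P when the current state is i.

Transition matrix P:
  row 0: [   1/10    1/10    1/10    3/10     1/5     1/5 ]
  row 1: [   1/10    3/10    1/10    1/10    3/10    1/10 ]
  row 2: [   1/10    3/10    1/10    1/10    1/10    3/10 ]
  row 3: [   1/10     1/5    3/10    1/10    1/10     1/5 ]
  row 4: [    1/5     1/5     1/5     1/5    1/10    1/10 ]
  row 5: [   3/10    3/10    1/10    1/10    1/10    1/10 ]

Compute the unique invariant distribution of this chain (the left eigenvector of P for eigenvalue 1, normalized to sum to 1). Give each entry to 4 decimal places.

π = [0.1480, 0.2395, 0.1454, 0.1459, 0.1627, 0.1585]

Balance equations π_j = Σ_i π_i·P[i][j]:
  π_0 = 1/10·π_0 + 1/10·π_1 + 1/10·π_2 + 1/10·π_3 + 1/5·π_4 + 3/10·π_5
  π_1 = 1/10·π_0 + 3/10·π_1 + 3/10·π_2 + 1/5·π_3 + 1/5·π_4 + 3/10·π_5
  π_2 = 1/10·π_0 + 1/10·π_1 + 1/10·π_2 + 3/10·π_3 + 1/5·π_4 + 1/10·π_5
  π_3 = 3/10·π_0 + 1/10·π_1 + 1/10·π_2 + 1/10·π_3 + 1/5·π_4 + 1/10·π_5
  π_4 = 1/5·π_0 + 3/10·π_1 + 1/10·π_2 + 1/10·π_3 + 1/10·π_4 + 1/10·π_5
  normalize: π_0 + π_1 + π_2 + π_3 + π_4 + π_5 = 1
Solving the linear system gives exactly π = [4577/30933, 2470/10311, 4499/30933, 1504/10311, 719/4419, 1634/10311].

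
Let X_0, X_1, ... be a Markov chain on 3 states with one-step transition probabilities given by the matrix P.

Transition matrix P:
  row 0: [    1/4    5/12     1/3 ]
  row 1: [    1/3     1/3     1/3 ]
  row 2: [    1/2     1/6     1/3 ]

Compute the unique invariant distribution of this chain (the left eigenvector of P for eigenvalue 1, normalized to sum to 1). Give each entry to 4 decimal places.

π = [0.3590, 0.3077, 0.3333]

Balance equations π_j = Σ_i π_i·P[i][j]:
  π_0 = 1/4·π_0 + 1/3·π_1 + 1/2·π_2
  π_1 = 5/12·π_0 + 1/3·π_1 + 1/6·π_2
  normalize: π_0 + π_1 + π_2 = 1
Solving the linear system gives exactly π = [14/39, 4/13, 1/3].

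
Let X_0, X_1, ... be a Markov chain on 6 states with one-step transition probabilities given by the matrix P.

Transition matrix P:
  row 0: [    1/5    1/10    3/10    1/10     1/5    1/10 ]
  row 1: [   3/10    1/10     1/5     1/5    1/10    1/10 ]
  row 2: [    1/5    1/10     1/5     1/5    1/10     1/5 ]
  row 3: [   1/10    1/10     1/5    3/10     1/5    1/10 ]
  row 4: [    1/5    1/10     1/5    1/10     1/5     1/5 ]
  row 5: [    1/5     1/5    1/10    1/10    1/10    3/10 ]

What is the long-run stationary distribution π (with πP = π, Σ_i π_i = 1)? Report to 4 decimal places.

Balance equations π_j = Σ_i π_i·P[i][j]:
  π_0 = 1/5·π_0 + 3/10·π_1 + 1/5·π_2 + 1/10·π_3 + 1/5·π_4 + 1/5·π_5
  π_1 = 1/10·π_0 + 1/10·π_1 + 1/10·π_2 + 1/10·π_3 + 1/10·π_4 + 1/5·π_5
  π_2 = 3/10·π_0 + 1/5·π_1 + 1/5·π_2 + 1/5·π_3 + 1/5·π_4 + 1/10·π_5
  π_3 = 1/10·π_0 + 1/5·π_1 + 1/5·π_2 + 3/10·π_3 + 1/10·π_4 + 1/10·π_5
  π_4 = 1/5·π_0 + 1/10·π_1 + 1/10·π_2 + 1/5·π_3 + 1/5·π_4 + 1/10·π_5
  normalize: π_0 + π_1 + π_2 + π_3 + π_4 + π_5 = 1
Solving the linear system gives exactly π = [1187/6081, 237/2027, 1232/6081, 1003/6081, 919/6081, 343/2027].

π = [0.1952, 0.1169, 0.2026, 0.1649, 0.1511, 0.1692]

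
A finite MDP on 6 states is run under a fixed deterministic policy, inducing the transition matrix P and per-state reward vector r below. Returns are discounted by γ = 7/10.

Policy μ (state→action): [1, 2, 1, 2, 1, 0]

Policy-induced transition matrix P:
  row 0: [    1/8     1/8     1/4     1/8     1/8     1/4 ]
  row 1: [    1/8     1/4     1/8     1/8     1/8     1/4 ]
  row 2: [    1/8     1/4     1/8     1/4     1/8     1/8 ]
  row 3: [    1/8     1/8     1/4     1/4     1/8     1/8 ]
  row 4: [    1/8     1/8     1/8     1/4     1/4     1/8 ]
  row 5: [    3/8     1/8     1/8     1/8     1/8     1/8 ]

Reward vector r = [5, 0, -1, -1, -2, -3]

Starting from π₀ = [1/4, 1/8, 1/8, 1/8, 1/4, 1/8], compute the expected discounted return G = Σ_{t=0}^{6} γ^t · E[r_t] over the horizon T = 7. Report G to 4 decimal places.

t=0: π = [0.2500, 0.1250, 0.1250, 0.1250, 0.2500, 0.1250], E[r] = 0.1250, γ^t·E[r] = 0.125000, running G = 0.125000
t=1: π = [0.1563, 0.1563, 0.1719, 0.1875, 0.1563, 0.1719], E[r] = -0.4063, γ^t·E[r] = -0.284375, running G = -0.159375
t=2: π = [0.1680, 0.1660, 0.1680, 0.1895, 0.1445, 0.1641], E[r] = -0.2988, γ^t·E[r] = -0.146426, running G = -0.305801
t=3: π = [0.1660, 0.1667, 0.1697, 0.1877, 0.1431, 0.1667], E[r] = -0.3137, γ^t·E[r] = -0.107606, running G = -0.413407
t=4: π = [0.1667, 0.1671, 0.1692, 0.1876, 0.1429, 0.1666], E[r] = -0.3089, γ^t·E[r] = -0.074167, running G = -0.487574
t=5: π = [0.1666, 0.1670, 0.1693, 0.1875, 0.1429, 0.1667], E[r] = -0.3094, γ^t·E[r] = -0.051996, running G = -0.539569
t=6: π = [0.1667, 0.1670, 0.1693, 0.1874, 0.1429, 0.1667], E[r] = -0.3092, γ^t·E[r] = -0.036373, running G = -0.575942

G = -0.5759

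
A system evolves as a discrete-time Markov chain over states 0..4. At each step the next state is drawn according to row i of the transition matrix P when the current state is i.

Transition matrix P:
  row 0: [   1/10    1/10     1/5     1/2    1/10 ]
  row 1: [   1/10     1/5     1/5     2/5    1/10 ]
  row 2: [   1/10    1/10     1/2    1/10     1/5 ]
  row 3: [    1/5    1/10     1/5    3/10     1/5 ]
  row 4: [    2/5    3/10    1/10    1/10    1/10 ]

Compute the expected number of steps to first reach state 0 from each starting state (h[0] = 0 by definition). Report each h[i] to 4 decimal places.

h = [0.0000, 5.8664, 5.9325, 5.1909, 4.3025]

First-step conditioning: h[0] = 0; for i ≠ 0, h[i] = 1 + Σ_k P[i][k]·h[k].
  h[1] = 1 + 1/5·h[1] + 1/5·h[2] + 2/5·h[3] + 1/10·h[4]
  h[2] = 1 + 1/10·h[1] + 1/2·h[2] + 1/10·h[3] + 1/5·h[4]
  h[3] = 1 + 1/10·h[1] + 1/5·h[2] + 3/10·h[3] + 1/5·h[4]
  h[4] = 1 + 3/10·h[1] + 1/10·h[2] + 1/10·h[3] + 1/10·h[4]
Solving the 4×4 linear system over states ≠ 0 gives exactly h = [0, 3995/681, 4040/681, 3535/681, 2930/681] (h[0] = 0 is the target).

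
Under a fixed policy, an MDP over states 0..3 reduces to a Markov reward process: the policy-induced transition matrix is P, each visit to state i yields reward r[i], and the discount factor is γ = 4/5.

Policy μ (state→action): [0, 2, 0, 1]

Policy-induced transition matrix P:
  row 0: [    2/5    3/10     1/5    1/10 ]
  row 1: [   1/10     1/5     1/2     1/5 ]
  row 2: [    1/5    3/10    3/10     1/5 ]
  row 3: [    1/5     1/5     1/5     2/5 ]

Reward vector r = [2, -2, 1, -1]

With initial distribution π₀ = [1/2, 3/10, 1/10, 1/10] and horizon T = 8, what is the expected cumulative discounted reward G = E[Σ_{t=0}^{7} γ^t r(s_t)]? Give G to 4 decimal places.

t=0: π = [0.5000, 0.3000, 0.1000, 0.1000], E[r] = 0.4000, γ^t·E[r] = 0.400000, running G = 0.400000
t=1: π = [0.2700, 0.2600, 0.3000, 0.1700], E[r] = 0.1500, γ^t·E[r] = 0.120000, running G = 0.520000
t=2: π = [0.2280, 0.2570, 0.3080, 0.2070], E[r] = 0.0430, γ^t·E[r] = 0.027520, running G = 0.547520
t=3: π = [0.2199, 0.2536, 0.3079, 0.2186], E[r] = 0.0219, γ^t·E[r] = 0.011213, running G = 0.558733
t=4: π = [0.2186, 0.2528, 0.3069, 0.2217], E[r] = 0.0168, γ^t·E[r] = 0.006889, running G = 0.565622
t=5: π = [0.2184, 0.2525, 0.3065, 0.2225], E[r] = 0.0158, γ^t·E[r] = 0.005188, running G = 0.570810
t=6: π = [0.2184, 0.2525, 0.3064, 0.2227], E[r] = 0.0156, γ^t·E[r] = 0.004100, running G = 0.574910
t=7: π = [0.2184, 0.2525, 0.3064, 0.2227], E[r] = 0.0156, γ^t·E[r] = 0.003273, running G = 0.578183

G = 0.5782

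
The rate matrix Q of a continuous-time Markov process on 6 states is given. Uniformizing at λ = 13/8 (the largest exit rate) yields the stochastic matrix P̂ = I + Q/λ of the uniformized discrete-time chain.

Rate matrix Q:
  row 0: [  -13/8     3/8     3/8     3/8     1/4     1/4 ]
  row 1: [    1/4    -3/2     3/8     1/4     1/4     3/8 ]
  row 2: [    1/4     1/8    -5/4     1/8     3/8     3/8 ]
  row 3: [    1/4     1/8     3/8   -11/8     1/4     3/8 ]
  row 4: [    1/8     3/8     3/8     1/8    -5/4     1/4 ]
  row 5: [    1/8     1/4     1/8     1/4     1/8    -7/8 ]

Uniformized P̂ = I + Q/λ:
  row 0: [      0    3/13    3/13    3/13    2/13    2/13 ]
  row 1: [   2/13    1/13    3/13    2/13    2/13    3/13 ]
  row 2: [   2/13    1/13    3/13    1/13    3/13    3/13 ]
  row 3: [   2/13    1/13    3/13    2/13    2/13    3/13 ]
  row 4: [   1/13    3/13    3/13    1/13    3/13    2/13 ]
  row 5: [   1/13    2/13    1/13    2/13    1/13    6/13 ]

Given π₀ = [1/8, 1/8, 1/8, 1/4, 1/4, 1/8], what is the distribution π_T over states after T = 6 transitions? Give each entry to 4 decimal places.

t=0: π = [0.1250, 0.1250, 0.1250, 0.2500, 0.2500, 0.1250]
t=1: π = [0.1058, 0.1442, 0.2115, 0.1346, 0.1731, 0.2308]
t=2: π = [0.1065, 0.1376, 0.1953, 0.1324, 0.1657, 0.2626]
t=3: π = [0.1045, 0.1390, 0.1904, 0.1343, 0.1614, 0.2704]
t=4: π = [0.1045, 0.1386, 0.1892, 0.1348, 0.1601, 0.2727]
t=5: π = [0.1045, 0.1386, 0.1888, 0.1350, 0.1597, 0.2733]
t=6: π = [0.1045, 0.1386, 0.1887, 0.1351, 0.1596, 0.2735]

π = [0.1045, 0.1386, 0.1887, 0.1351, 0.1596, 0.2735]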